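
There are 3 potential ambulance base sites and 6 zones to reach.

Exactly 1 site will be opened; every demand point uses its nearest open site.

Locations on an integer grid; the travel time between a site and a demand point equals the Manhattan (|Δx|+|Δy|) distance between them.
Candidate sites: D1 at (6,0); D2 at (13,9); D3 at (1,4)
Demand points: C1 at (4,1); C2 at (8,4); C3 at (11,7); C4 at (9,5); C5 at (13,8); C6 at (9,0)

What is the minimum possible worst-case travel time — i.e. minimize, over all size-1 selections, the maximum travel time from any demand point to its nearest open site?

15

Open {D1}.
  Farthest demand point is C5 at travel time 15 (to D1); all others are ≤ 15.
With {D3} the worst case is 16.
With {D2} the worst case is 17.
No size-1 selection achieves below 15.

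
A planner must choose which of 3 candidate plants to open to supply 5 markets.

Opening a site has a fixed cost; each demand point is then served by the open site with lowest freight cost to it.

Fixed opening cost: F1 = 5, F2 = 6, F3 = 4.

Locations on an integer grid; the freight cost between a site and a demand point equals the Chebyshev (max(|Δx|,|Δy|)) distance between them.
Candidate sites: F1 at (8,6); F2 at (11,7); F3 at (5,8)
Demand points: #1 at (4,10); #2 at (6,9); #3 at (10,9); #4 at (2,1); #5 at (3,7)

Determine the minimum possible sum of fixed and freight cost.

21

Open {F3}: assign each demand point to its cheapest open site.
  #1→F3 2, #2→F3 1, #3→F3 5, #4→F3 7, #5→F3 2
  freight cost 17, fixed 4 → total 21.
Compare {F1, F3}: freight cost 14 + fixed 9 = 23.
Compare {F2, F3}: freight cost 14 + fixed 10 = 24.
Compare {F1}: freight cost 21 + fixed 5 = 26.
All other subsets cost ≥ 23. Minimum total cost: 21.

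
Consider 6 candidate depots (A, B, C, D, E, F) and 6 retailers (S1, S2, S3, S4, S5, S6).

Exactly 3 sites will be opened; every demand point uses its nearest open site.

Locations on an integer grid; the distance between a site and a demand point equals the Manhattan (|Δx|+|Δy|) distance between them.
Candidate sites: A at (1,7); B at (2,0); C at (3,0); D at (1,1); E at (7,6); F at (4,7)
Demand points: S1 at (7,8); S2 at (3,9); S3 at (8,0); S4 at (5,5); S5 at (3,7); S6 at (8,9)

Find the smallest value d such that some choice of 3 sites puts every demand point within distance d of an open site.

5

Open {A, C, E}.
  Farthest demand point is S3 at distance 5 (to C); all others are ≤ 5.
With {C, E, F} the worst case is 5.
With {A, B, E} the worst case is 6.
No size-3 selection achieves below 5.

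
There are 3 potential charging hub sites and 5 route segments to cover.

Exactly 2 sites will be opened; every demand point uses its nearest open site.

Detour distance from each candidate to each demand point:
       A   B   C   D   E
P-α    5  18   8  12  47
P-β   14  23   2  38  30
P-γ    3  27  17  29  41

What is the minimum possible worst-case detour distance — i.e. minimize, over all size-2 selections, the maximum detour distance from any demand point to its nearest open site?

30

Open {P-α, P-β}.
  Farthest demand point is E at detour distance 30 (to P-β); all others are ≤ 30.
With {P-β, P-γ} the worst case is 30.
With {P-α, P-γ} the worst case is 41.
No size-2 selection achieves below 30.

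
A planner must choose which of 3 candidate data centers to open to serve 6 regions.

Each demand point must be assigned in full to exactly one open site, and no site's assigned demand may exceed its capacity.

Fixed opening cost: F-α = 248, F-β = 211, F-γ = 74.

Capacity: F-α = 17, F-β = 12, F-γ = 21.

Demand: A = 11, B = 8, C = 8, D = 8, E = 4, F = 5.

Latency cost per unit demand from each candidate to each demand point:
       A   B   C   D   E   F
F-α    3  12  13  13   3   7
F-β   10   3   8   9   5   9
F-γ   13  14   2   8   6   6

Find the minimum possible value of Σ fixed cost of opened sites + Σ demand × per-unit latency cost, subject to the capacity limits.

Open {F-α, F-β, F-γ}; cheapest assignment that respects the capacities:
  F-α (cap 17, load 15): A, E — cost 11×3 + 4×3 = 45
  F-β (cap 12, load 8): B — cost 8×3 = 24
  F-γ (cap 21, load 21): C, D, F — cost 8×2 + 8×8 + 5×6 = 110
  Shipping 179, fixed 533 → total 712.
  Any other capacity-feasible assignment to {F-α, F-β, F-γ} ships for at least 179.
Total demand is 44 and no other set of sites has combined capacity ≥ 44, so {F-α, F-β, F-γ} is the only feasible choice of open sites. Minimum: 712.

712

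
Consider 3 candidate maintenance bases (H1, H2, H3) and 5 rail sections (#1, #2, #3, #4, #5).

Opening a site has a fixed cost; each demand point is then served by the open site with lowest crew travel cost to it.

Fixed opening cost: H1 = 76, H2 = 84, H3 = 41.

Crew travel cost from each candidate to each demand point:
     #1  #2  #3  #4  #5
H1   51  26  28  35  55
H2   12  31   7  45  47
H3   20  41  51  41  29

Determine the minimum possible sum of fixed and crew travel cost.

Open {H3}: assign each demand point to its cheapest open site.
  #1→H3 20, #2→H3 41, #3→H3 51, #4→H3 41, #5→H3 29
  crew travel cost 182, fixed 41 → total 223.
Compare {H2}: crew travel cost 142 + fixed 84 = 226.
Compare {H2, H3}: crew travel cost 120 + fixed 125 = 245.
Compare {H1, H3}: crew travel cost 138 + fixed 117 = 255.
All other subsets cost ≥ 226. Minimum total cost: 223.

223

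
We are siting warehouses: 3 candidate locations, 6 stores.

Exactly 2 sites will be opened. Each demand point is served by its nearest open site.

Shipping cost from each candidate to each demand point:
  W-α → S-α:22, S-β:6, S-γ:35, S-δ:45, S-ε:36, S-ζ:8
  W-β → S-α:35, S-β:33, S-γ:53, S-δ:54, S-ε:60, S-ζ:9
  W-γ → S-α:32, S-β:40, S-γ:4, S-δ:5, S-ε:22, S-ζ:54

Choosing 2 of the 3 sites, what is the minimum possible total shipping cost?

Open {W-α, W-γ}.
  S-α→W-α 22, S-β→W-α 6, S-γ→W-γ 4, S-δ→W-γ 5, S-ε→W-γ 22, S-ζ→W-α 8  ⇒ total 67.
Compare {W-β, W-γ}: total 105.
Compare {W-α, W-β}: total 152.

67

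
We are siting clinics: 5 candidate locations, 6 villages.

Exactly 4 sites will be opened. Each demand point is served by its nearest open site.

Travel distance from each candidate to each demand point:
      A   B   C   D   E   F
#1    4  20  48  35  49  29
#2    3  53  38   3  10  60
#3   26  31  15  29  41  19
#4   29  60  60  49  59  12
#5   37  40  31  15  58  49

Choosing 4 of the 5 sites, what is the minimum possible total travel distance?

63

Open {#1, #2, #3, #4}.
  A→#2 3, B→#1 20, C→#3 15, D→#2 3, E→#2 10, F→#4 12  ⇒ total 63.
Compare {#1, #2, #3, #5}: total 70.
Compare {#2, #3, #4, #5}: total 74.
No size-4 selection does better; minimum is 63.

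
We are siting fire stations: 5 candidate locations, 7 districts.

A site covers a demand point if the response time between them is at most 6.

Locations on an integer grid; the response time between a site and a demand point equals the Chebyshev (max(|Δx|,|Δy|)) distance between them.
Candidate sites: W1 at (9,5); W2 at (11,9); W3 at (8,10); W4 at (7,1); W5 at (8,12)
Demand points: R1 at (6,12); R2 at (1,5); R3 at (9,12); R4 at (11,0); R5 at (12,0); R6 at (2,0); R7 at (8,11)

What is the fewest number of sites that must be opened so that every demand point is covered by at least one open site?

Coverage sets (demand points within 6 of each site):
  W1: {R4, R5, R7}
  W2: {R1, R3, R7}
  W3: {R1, R3, R7}
  W4: {R2, R4, R5, R6}
  W5: {R1, R3, R7}
No single site covers all 7 demand points.
But {W2, W4} covers everything, so the minimum is 2.

2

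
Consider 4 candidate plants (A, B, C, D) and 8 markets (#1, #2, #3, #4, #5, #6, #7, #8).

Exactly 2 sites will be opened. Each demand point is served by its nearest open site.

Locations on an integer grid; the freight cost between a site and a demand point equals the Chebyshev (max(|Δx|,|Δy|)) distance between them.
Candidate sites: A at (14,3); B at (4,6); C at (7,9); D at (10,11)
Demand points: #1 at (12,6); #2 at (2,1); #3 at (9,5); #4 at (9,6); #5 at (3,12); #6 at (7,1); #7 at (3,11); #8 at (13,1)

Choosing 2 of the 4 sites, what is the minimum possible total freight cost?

Open {A, C}.
  #1→A 3, #2→C 8, #3→C 4, #4→C 3, #5→C 4, #6→A 7, #7→C 4, #8→A 2  ⇒ total 35.
Compare {A, B}: total 36.
Compare {B, C}: total 38.
No size-2 selection does better; minimum is 35.

35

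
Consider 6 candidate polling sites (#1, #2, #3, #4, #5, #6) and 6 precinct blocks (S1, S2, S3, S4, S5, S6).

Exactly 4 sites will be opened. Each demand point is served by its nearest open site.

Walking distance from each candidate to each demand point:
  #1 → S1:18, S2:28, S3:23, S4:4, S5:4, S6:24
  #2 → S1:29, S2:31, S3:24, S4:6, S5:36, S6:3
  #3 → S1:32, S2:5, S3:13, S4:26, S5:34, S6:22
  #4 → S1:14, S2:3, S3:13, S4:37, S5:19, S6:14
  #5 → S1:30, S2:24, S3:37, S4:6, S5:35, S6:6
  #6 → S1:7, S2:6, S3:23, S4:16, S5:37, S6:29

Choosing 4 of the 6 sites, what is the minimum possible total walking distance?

34

Open {#1, #2, #4, #6}.
  S1→#6 7, S2→#4 3, S3→#4 13, S4→#1 4, S5→#1 4, S6→#2 3  ⇒ total 34.
Compare {#1, #2, #3, #6}: total 36.
Compare {#1, #4, #5, #6}: total 37.
No size-4 selection does better; minimum is 34.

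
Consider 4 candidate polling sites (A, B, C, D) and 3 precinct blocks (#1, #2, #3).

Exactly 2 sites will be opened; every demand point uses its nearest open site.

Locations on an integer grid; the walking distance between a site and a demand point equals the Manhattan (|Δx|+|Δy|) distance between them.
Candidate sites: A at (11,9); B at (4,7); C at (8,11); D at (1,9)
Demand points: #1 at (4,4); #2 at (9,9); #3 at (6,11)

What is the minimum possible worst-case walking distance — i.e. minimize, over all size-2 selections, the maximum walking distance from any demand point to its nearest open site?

Open {B, C}.
  Farthest demand point is #1 at walking distance 3 (to B); all others are ≤ 3.
With {A, B} the worst case is 6.
With {B, D} the worst case is 7.
No size-2 selection achieves below 3.

3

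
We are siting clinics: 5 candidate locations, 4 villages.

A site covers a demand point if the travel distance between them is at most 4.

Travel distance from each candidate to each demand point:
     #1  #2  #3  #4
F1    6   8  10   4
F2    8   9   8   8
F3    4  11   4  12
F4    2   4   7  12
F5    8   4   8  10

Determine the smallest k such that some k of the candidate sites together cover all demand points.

Coverage sets (demand points within 4 of each site):
  F1: {#4}
  F2: {}
  F3: {#1, #3}
  F4: {#1, #2}
  F5: {#2}
No 2 sites suffice: every size-2 union leaves at least one demand point uncovered.
But {F1, F3, F4} covers everything, so the minimum is 3.

3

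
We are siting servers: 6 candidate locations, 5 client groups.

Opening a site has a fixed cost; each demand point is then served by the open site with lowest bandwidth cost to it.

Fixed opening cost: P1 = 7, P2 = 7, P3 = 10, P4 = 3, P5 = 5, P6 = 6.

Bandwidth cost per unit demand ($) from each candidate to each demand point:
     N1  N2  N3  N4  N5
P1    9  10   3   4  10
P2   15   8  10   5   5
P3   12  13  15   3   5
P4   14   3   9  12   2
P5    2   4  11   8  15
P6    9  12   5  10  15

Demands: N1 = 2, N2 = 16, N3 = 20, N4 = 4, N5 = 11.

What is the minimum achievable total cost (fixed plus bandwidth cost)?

165

Open {P1, P4, P5}: assign each demand point to its cheapest open site.
  N1→P5 2×2=4, N2→P4 16×3=48, N3→P1 20×3=60, N4→P1 4×4=16, N5→P4 11×2=22
  bandwidth cost 150, fixed 15 → total 165.
Compare {P1, P3, P4, P5}: bandwidth cost 146 + fixed 25 = 171.
Compare {P1, P4, P5, P6}: bandwidth cost 150 + fixed 21 = 171.
Compare {P1, P2, P4, P5}: bandwidth cost 150 + fixed 22 = 172.
All other subsets cost ≥ 171. Minimum total cost: 165.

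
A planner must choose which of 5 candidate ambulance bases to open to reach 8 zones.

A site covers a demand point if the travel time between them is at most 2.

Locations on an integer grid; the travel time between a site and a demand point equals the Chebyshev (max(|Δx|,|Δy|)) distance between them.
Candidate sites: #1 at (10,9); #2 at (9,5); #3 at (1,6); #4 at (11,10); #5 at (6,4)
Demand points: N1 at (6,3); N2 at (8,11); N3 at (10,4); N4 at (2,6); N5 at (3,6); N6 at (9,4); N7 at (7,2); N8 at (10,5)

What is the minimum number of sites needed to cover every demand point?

Coverage sets (demand points within 2 of each site):
  #1: {N2}
  #2: {N3, N6, N8}
  #3: {N4, N5}
  #4: {}
  #5: {N1, N7}
No 3 sites suffice: every size-3 union leaves at least one demand point uncovered.
But {#1, #2, #3, #5} covers everything, so the minimum is 4.

4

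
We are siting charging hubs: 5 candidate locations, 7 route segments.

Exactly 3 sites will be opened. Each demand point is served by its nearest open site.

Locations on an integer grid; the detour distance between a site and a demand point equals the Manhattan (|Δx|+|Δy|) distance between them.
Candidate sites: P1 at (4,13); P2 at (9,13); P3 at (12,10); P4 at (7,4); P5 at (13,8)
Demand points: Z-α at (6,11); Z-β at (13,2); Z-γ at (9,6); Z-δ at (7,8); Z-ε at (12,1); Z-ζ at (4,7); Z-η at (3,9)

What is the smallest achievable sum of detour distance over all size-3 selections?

Open {P1, P4, P5}.
  Z-α→P1 4, Z-β→P5 6, Z-γ→P4 4, Z-δ→P4 4, Z-ε→P4 8, Z-ζ→P1 6, Z-η→P1 5  ⇒ total 37.
Compare {P1, P2, P4}: total 39.
Compare {P1, P3, P4}: total 39.
No size-3 selection does better; minimum is 37.

37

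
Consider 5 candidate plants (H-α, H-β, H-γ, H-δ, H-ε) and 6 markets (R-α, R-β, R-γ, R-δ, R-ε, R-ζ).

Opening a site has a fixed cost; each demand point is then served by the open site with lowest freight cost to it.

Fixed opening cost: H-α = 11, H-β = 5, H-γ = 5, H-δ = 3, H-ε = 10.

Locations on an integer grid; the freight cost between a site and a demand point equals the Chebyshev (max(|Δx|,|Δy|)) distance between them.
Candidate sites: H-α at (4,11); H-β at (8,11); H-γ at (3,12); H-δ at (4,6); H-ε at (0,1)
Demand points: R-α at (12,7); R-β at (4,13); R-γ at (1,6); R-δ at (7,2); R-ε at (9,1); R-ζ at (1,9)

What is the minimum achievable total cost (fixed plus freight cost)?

31

Open {H-β, H-δ}: assign each demand point to its cheapest open site.
  R-α→H-β 4, R-β→H-β 4, R-γ→H-δ 3, R-δ→H-δ 4, R-ε→H-δ 5, R-ζ→H-δ 3
  freight cost 23, fixed 8 → total 31.
Compare {H-γ, H-δ}: freight cost 24 + fixed 8 = 32.
Compare {H-δ}: freight cost 30 + fixed 3 = 33.
Compare {H-β, H-γ, H-δ}: freight cost 20 + fixed 13 = 33.
All other subsets cost ≥ 32. Minimum total cost: 31.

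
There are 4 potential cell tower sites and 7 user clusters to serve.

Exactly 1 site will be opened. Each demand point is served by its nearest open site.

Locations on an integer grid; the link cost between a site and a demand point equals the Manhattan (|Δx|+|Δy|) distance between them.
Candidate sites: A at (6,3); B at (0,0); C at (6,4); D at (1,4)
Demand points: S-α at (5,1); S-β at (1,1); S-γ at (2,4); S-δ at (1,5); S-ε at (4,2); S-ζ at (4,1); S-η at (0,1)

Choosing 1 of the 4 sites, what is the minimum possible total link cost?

Open {D}.
  S-α→D 7, S-β→D 3, S-γ→D 1, S-δ→D 1, S-ε→D 5, S-ζ→D 6, S-η→D 4  ⇒ total 27.
Compare {B}: total 32.
Compare {A}: total 37.
No size-1 selection does better; minimum is 27.

27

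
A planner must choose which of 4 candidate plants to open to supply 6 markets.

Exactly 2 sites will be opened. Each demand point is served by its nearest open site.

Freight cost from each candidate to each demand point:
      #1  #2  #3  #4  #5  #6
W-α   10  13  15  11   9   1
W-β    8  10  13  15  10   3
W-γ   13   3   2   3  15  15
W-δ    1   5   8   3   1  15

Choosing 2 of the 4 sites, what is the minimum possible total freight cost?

Open {W-α, W-δ}.
  #1→W-δ 1, #2→W-δ 5, #3→W-δ 8, #4→W-δ 3, #5→W-δ 1, #6→W-α 1  ⇒ total 19.
Compare {W-β, W-δ}: total 21.
Compare {W-γ, W-δ}: total 25.
No size-2 selection does better; minimum is 19.

19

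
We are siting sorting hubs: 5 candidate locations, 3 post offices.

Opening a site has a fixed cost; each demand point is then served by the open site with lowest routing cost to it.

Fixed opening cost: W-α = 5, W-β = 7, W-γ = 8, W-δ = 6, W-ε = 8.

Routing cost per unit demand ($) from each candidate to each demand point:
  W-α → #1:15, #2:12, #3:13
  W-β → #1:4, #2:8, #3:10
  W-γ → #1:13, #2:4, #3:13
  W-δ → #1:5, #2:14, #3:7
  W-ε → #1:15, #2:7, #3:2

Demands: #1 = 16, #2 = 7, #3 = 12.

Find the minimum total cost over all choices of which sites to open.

Open {W-β, W-γ, W-ε}: assign each demand point to its cheapest open site.
  #1→W-β 16×4=64, #2→W-γ 7×4=28, #3→W-ε 12×2=24
  routing cost 116, fixed 23 → total 139.
Compare {W-α, W-β, W-γ, W-ε}: routing cost 116 + fixed 28 = 144.
Compare {W-β, W-γ, W-δ, W-ε}: routing cost 116 + fixed 29 = 145.
Compare {W-α, W-β, W-γ, W-δ, W-ε}: routing cost 116 + fixed 34 = 150.
All other subsets cost ≥ 144. Minimum total cost: 139.

139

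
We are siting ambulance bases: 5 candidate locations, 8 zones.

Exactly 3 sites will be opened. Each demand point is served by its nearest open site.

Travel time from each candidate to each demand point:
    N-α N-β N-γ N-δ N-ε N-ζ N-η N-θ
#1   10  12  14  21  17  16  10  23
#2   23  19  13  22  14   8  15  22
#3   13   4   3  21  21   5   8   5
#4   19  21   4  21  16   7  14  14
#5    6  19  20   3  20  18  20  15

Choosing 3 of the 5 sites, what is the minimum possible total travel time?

Open {#2, #3, #5}.
  N-α→#5 6, N-β→#3 4, N-γ→#3 3, N-δ→#5 3, N-ε→#2 14, N-ζ→#3 5, N-η→#3 8, N-θ→#3 5  ⇒ total 48.
Compare {#3, #4, #5}: total 50.
Compare {#1, #3, #5}: total 51.
No size-3 selection does better; minimum is 48.

48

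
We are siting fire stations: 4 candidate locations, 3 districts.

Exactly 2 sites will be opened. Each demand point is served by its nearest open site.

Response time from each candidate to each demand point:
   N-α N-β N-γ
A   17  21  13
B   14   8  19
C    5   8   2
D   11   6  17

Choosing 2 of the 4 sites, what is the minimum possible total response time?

Open {C, D}.
  N-α→C 5, N-β→D 6, N-γ→C 2  ⇒ total 13.
Compare {A, C}: total 15.
Compare {B, C}: total 15.
No size-2 selection does better; minimum is 13.

13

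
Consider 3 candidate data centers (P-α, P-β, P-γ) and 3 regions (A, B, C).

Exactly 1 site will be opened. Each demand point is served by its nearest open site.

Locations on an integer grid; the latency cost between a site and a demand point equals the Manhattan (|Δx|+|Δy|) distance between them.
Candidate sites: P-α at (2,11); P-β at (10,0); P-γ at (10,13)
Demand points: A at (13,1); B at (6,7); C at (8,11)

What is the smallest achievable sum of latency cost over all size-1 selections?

Open {P-β}.
  A→P-β 4, B→P-β 11, C→P-β 13  ⇒ total 28.
Compare {P-γ}: total 29.
Compare {P-α}: total 35.

28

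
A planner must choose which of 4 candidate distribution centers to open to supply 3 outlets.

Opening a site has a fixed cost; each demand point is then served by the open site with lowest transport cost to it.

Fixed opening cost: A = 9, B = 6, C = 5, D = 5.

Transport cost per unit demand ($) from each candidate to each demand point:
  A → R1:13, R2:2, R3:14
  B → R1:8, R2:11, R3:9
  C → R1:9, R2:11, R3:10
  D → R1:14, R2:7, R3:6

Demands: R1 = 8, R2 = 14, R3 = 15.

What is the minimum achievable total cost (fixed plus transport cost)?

Open {A, B, D}: assign each demand point to its cheapest open site.
  R1→B 8×8=64, R2→A 14×2=28, R3→D 15×6=90
  transport cost 182, fixed 20 → total 202.
Compare {A, B, C, D}: transport cost 182 + fixed 25 = 207.
Compare {A, C, D}: transport cost 190 + fixed 19 = 209.
Compare {A, D}: transport cost 222 + fixed 14 = 236.
All other subsets cost ≥ 207. Minimum total cost: 202.

202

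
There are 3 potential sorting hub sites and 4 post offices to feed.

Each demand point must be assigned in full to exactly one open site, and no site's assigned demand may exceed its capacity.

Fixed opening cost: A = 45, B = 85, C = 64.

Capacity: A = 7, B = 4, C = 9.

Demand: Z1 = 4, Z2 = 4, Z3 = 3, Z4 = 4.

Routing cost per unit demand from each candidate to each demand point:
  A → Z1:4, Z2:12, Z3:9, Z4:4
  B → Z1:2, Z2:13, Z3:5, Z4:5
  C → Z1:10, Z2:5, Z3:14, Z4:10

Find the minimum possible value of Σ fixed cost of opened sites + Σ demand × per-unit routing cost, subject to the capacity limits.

212

Open {A, C}; cheapest assignment that respects the capacities:
  A (cap 7, load 7): Z1, Z3 — cost 4×4 + 3×9 = 43
  C (cap 9, load 8): Z2, Z4 — cost 4×5 + 4×10 = 60
  Shipping 103, fixed 109 → total 212.
  Any other capacity-feasible assignment to {A, C} ships for at least 103.
Compare {A, B, C}: its best feasible assignment gives total 265.
Every other set of open sites that can feasibly serve all demand totals ≥ 265 even under its best assignment. Minimum: 212.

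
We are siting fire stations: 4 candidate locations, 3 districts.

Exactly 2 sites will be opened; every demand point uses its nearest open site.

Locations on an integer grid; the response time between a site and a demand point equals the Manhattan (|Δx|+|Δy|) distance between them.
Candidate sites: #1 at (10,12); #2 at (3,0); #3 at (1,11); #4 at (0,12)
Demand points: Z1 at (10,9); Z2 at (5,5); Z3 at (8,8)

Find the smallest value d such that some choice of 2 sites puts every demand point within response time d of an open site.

7

Open {#1, #2}.
  Farthest demand point is Z2 at response time 7 (to #2); all others are ≤ 7.
With {#1, #3} the worst case is 10.
With {#2, #3} the worst case is 11.
No size-2 selection achieves below 7.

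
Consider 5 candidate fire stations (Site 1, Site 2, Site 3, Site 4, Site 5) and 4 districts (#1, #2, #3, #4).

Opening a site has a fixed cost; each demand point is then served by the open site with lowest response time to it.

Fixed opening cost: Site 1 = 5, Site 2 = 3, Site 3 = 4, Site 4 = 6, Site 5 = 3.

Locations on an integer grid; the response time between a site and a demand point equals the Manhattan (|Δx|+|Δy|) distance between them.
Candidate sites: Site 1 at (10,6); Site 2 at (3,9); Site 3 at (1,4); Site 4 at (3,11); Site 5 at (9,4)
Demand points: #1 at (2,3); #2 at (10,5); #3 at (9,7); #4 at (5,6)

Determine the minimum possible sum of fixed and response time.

Open {Site 1, Site 3}: assign each demand point to its cheapest open site.
  #1→Site 3 2, #2→Site 1 1, #3→Site 1 2, #4→Site 1 5
  response time 10, fixed 9 → total 19.
Compare {Site 3, Site 5}: response time 13 + fixed 7 = 20.
Compare {Site 5}: response time 19 + fixed 3 = 22.
Compare {Site 1, Site 2, Site 3}: response time 10 + fixed 12 = 22.
All other subsets cost ≥ 20. Minimum total cost: 19.

19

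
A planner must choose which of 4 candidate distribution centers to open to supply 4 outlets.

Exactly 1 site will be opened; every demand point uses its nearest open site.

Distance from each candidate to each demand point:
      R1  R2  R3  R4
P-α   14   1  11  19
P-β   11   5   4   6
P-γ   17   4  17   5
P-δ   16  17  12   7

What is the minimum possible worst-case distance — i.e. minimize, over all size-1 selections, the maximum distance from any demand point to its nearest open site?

Open {P-β}.
  Farthest demand point is R1 at distance 11 (to P-β); all others are ≤ 11.
With {P-γ} the worst case is 17.
With {P-δ} the worst case is 17.
No size-1 selection achieves below 11.

11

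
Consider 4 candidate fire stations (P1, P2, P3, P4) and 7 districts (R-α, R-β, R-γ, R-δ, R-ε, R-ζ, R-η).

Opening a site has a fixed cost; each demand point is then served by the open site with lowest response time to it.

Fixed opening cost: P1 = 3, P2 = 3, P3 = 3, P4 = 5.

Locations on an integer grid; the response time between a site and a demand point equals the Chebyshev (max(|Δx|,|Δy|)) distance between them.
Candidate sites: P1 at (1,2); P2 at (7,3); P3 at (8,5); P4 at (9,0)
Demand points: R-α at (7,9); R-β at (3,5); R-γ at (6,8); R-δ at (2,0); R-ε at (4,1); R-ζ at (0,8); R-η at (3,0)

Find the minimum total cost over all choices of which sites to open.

Open {P1, P3}: assign each demand point to its cheapest open site.
  R-α→P3 4, R-β→P1 3, R-γ→P3 3, R-δ→P1 2, R-ε→P1 3, R-ζ→P1 6, R-η→P1 2
  response time 23, fixed 6 → total 29.
Compare {P1}: response time 29 + fixed 3 = 32.
Compare {P1, P2, P3}: response time 23 + fixed 9 = 32.
Compare {P1, P2}: response time 27 + fixed 6 = 33.
All other subsets cost ≥ 32. Minimum total cost: 29.

29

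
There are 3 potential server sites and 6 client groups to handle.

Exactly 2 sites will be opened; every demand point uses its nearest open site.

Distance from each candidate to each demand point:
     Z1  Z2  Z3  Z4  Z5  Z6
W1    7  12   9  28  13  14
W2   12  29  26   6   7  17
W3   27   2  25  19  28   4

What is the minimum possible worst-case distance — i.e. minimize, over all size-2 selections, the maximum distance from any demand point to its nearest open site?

14

Open {W1, W2}.
  Farthest demand point is Z6 at distance 14 (to W1); all others are ≤ 14.
With {W1, W3} the worst case is 19.
With {W2, W3} the worst case is 25.
No size-2 selection achieves below 14.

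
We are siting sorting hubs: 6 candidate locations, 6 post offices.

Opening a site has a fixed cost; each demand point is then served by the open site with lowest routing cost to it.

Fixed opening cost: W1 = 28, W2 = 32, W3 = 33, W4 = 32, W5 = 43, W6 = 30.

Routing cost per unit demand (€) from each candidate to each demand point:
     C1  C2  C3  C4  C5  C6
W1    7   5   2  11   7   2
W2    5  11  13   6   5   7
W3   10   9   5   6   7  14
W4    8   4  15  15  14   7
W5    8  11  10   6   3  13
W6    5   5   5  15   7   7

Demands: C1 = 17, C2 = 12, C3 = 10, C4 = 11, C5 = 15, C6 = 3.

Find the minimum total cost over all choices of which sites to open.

Open {W1, W2}: assign each demand point to its cheapest open site.
  C1→W2 17×5=85, C2→W1 12×5=60, C3→W1 10×2=20, C4→W2 11×6=66, C5→W2 15×5=75, C6→W1 3×2=6
  routing cost 312, fixed 60 → total 372.
Compare {W1, W5, W6}: routing cost 282 + fixed 101 = 383.
Compare {W1, W2, W5}: routing cost 282 + fixed 103 = 385.
Compare {W1, W5}: routing cost 316 + fixed 71 = 387.
All other subsets cost ≥ 383. Minimum total cost: 372.

372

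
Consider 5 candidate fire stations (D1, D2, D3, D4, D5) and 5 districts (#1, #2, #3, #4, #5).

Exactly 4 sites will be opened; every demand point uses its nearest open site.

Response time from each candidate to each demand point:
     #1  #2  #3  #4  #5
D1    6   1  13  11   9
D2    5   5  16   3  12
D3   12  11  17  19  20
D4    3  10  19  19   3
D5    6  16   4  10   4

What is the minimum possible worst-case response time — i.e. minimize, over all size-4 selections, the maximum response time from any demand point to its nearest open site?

4

Open {D1, D2, D4, D5}.
  Farthest demand point is #3 at response time 4 (to D5); all others are ≤ 4.
With {D1, D2, D3, D5} the worst case is 5.
With {D2, D3, D4, D5} the worst case is 5.
No size-4 selection achieves below 4.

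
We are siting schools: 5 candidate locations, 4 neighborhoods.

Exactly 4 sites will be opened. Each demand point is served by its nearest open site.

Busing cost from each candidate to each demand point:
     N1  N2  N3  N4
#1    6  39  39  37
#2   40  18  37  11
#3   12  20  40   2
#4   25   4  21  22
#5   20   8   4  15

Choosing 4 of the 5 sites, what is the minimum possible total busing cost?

Open {#1, #3, #4, #5}.
  N1→#1 6, N2→#4 4, N3→#5 4, N4→#3 2  ⇒ total 16.
Compare {#1, #2, #3, #5}: total 20.
Compare {#2, #3, #4, #5}: total 22.
No size-4 selection does better; minimum is 16.

16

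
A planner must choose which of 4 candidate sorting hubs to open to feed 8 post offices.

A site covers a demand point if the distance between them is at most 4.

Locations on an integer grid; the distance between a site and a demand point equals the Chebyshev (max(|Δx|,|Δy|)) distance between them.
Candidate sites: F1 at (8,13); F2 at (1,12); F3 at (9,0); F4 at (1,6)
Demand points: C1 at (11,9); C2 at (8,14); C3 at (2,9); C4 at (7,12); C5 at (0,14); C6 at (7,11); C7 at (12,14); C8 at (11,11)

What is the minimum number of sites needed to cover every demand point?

Coverage sets (demand points within 4 of each site):
  F1: {C1, C2, C4, C6, C7, C8}
  F2: {C3, C5}
  F3: {}
  F4: {C3}
No single site covers all 8 demand points.
But {F1, F2} covers everything, so the minimum is 2.

2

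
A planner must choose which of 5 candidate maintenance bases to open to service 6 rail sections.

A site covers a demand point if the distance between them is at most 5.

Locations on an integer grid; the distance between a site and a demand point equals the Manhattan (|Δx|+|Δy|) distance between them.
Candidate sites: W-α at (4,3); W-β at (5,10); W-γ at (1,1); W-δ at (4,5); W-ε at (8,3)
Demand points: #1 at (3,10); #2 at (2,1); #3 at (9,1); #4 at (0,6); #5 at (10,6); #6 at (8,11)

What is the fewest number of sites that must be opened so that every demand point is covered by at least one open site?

Coverage sets (demand points within 5 of each site):
  W-α: {#2}
  W-β: {#1, #6}
  W-γ: {#2}
  W-δ: {#4}
  W-ε: {#3, #5}
No 3 sites suffice: every size-3 union leaves at least one demand point uncovered.
But {W-α, W-β, W-δ, W-ε} covers everything, so the minimum is 4.

4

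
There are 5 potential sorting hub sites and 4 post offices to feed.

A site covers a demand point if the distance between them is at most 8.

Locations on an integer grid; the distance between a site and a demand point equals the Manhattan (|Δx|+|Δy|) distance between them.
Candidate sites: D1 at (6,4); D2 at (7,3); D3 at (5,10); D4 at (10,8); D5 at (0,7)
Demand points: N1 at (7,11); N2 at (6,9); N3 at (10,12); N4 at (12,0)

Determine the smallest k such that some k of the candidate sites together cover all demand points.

Coverage sets (demand points within 8 of each site):
  D1: {N1, N2}
  D2: {N1, N2, N4}
  D3: {N1, N2, N3}
  D4: {N1, N2, N3}
  D5: {N2}
No single site covers all 4 demand points.
But {D2, D3} covers everything, so the minimum is 2.

2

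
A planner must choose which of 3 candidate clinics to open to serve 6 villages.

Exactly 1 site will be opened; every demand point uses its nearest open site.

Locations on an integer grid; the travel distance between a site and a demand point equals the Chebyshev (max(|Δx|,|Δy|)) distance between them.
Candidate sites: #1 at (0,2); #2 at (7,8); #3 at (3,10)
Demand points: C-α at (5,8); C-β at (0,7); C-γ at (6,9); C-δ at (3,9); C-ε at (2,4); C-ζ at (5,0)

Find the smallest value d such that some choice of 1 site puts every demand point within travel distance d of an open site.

7

Open {#1}.
  Farthest demand point is C-γ at travel distance 7 (to #1); all others are ≤ 7.
With {#2} the worst case is 8.
With {#3} the worst case is 10.
No size-1 selection achieves below 7.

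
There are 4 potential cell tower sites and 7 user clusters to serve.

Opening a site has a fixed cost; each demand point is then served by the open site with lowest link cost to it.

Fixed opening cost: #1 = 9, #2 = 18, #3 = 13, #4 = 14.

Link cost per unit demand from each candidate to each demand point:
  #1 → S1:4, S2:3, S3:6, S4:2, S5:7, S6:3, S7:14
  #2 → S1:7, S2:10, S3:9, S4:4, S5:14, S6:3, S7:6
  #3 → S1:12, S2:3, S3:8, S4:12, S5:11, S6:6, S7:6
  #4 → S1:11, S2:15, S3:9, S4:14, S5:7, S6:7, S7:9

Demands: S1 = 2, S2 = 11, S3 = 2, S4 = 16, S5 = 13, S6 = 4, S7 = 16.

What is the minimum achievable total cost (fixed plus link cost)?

306

Open {#1, #3}: assign each demand point to its cheapest open site.
  S1→#1 2×4=8, S2→#1 11×3=33, S3→#1 2×6=12, S4→#1 16×2=32, S5→#1 13×7=91, S6→#1 4×3=12, S7→#3 16×6=96
  link cost 284, fixed 22 → total 306.
Compare {#1, #2}: link cost 284 + fixed 27 = 311.
Compare {#1, #3, #4}: link cost 284 + fixed 36 = 320.
Compare {#1, #2, #3}: link cost 284 + fixed 40 = 324.
All other subsets cost ≥ 311. Minimum total cost: 306.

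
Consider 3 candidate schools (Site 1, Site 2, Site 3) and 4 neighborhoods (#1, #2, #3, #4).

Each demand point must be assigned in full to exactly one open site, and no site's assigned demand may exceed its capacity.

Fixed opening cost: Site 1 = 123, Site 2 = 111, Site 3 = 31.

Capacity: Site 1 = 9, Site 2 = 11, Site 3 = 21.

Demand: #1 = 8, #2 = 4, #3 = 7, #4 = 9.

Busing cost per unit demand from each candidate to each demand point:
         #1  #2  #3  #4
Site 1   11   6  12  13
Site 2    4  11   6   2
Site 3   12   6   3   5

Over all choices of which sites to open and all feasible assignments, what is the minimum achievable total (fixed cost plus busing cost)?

264

Open {Site 2, Site 3}; cheapest assignment that respects the capacities:
  Site 2 (cap 11, load 8): #1 — cost 8×4 = 32
  Site 3 (cap 21, load 20): #2, #3, #4 — cost 4×6 + 7×3 + 9×5 = 90
  Shipping 122, fixed 142 → total 264.
  Any other capacity-feasible assignment to {Site 2, Site 3} ships for at least 122.
Compare {Site 1, Site 3}: its best feasible assignment gives total 332.
Compare {Site 1, Site 2, Site 3}: its best feasible assignment gives total 387.
Every other set of open sites that can feasibly serve all demand totals ≥ 332 even under its best assignment. Minimum: 264.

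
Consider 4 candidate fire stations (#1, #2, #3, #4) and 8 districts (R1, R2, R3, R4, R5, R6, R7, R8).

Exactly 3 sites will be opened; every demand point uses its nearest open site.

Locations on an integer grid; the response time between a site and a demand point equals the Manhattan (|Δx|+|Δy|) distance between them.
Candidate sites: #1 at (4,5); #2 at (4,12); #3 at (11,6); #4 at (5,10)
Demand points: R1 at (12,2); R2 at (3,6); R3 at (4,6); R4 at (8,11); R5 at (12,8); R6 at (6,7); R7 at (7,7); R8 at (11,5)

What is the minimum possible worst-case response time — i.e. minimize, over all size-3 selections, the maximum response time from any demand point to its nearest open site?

5

Open {#1, #2, #3}.
  Farthest demand point is R1 at response time 5 (to #3); all others are ≤ 5.
With {#1, #3, #4} the worst case is 5.
With {#2, #3, #4} the worst case is 6.
No size-3 selection achieves below 5.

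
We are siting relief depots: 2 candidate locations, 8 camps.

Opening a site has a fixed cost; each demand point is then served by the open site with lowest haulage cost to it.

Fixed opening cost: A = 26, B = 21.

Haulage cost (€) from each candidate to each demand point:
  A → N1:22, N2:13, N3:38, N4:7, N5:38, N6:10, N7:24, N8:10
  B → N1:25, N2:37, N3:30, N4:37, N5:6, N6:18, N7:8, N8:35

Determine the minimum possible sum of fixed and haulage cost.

153

Open {A, B}: assign each demand point to its cheapest open site.
  N1→A 22, N2→A 13, N3→B 30, N4→A 7, N5→B 6, N6→A 10, N7→B 8, N8→A 10
  haulage cost 106, fixed 47 → total 153.
Compare {A}: haulage cost 162 + fixed 26 = 188.
Compare {B}: haulage cost 196 + fixed 21 = 217.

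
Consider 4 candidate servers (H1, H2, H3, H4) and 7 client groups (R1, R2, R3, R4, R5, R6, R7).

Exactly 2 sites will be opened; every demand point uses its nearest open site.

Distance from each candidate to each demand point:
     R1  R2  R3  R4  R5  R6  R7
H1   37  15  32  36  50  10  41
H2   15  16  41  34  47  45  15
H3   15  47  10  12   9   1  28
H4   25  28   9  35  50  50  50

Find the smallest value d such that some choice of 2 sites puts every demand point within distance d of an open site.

Open {H2, H3}.
  Farthest demand point is R2 at distance 16 (to H2); all others are ≤ 16.
With {H1, H3} the worst case is 28.
With {H3, H4} the worst case is 28.
No size-2 selection achieves below 16.

16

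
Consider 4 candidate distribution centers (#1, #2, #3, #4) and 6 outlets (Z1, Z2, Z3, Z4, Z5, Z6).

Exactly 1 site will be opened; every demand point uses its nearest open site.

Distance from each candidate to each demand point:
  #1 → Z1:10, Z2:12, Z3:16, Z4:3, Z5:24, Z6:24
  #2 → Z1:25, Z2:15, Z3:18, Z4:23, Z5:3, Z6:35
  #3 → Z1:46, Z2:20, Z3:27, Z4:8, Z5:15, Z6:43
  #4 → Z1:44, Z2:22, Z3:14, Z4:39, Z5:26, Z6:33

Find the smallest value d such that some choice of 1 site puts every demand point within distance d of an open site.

24

Open {#1}.
  Farthest demand point is Z5 at distance 24 (to #1); all others are ≤ 24.
With {#2} the worst case is 35.
With {#4} the worst case is 44.
No size-1 selection achieves below 24.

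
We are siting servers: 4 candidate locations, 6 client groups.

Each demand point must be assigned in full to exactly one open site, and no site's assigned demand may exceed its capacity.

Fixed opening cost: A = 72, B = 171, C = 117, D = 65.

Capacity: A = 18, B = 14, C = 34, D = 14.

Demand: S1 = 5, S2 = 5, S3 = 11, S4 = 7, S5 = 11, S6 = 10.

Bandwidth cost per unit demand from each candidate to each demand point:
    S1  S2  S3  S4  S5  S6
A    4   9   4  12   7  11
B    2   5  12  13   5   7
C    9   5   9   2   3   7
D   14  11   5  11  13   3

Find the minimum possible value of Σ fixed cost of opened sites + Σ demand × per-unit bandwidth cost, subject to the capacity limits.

395

Open {A, C}; cheapest assignment that respects the capacities:
  A (cap 18, load 16): S1, S3 — cost 5×4 + 11×4 = 64
  C (cap 34, load 33): S2, S4, S5, S6 — cost 5×5 + 7×2 + 11×3 + 10×7 = 142
  Shipping 206, fixed 189 → total 395.
  Any other capacity-feasible assignment to {A, C} ships for at least 206.
Compare {A, C, D}: its best feasible assignment gives total 420.
Compare {A, B, C}: its best feasible assignment gives total 556.
Every other set of open sites that can feasibly serve all demand totals ≥ 420 even under its best assignment. Minimum: 395.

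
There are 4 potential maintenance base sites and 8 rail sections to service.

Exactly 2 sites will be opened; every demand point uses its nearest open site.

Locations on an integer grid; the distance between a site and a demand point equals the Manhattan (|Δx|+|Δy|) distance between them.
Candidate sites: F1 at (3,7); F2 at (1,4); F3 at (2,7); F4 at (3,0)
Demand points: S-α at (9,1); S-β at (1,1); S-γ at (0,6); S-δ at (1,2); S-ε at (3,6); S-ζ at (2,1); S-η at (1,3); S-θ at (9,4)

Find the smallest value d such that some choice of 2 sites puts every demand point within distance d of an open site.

Open {F2, F4}.
  Farthest demand point is S-θ at distance 8 (to F2); all others are ≤ 8.
With {F1, F4} the worst case is 9.
With {F3, F4} the worst case is 10.
No size-2 selection achieves below 8.

8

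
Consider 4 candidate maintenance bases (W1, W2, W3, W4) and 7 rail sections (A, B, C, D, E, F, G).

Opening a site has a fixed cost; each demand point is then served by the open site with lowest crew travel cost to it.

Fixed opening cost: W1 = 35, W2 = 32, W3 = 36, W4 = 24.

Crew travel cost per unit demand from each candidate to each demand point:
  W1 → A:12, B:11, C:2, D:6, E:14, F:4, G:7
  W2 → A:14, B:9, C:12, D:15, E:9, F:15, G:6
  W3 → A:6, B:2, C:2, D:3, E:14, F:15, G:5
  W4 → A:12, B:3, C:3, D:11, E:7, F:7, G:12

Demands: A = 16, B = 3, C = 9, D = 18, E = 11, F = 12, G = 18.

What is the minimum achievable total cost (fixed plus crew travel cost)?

484

Open {W1, W3, W4}: assign each demand point to its cheapest open site.
  A→W3 16×6=96, B→W3 3×2=6, C→W1 9×2=18, D→W3 18×3=54, E→W4 11×7=77, F→W1 12×4=48, G→W3 18×5=90
  crew travel cost 389, fixed 95 → total 484.
Compare {W3, W4}: crew travel cost 425 + fixed 60 = 485.
Compare {W1, W2, W3}: crew travel cost 411 + fixed 103 = 514.
Compare {W1, W2, W3, W4}: crew travel cost 389 + fixed 127 = 516.
All other subsets cost ≥ 485. Minimum total cost: 484.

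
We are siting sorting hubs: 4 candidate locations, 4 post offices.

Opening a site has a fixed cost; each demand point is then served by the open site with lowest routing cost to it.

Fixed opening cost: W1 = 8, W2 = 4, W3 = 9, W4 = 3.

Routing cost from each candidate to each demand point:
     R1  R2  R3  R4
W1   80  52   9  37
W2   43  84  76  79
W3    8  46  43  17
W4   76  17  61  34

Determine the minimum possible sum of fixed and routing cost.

71

Open {W1, W3, W4}: assign each demand point to its cheapest open site.
  R1→W3 8, R2→W4 17, R3→W1 9, R4→W3 17
  routing cost 51, fixed 20 → total 71.
Compare {W1, W2, W3, W4}: routing cost 51 + fixed 24 = 75.
Compare {W1, W3}: routing cost 80 + fixed 17 = 97.
Compare {W3, W4}: routing cost 85 + fixed 12 = 97.
All other subsets cost ≥ 75. Minimum total cost: 71.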